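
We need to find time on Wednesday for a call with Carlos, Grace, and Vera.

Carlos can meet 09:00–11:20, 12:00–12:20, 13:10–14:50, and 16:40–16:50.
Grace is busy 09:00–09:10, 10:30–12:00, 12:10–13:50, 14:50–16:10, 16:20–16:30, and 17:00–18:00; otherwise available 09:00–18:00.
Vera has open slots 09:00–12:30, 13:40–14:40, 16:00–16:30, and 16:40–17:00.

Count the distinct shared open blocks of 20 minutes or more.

Grace free within 09:00–18:00: 09:10–10:30, 12:00–12:10, 13:50–14:50, 16:10–16:20, 16:30–17:00.
Carlos ∩ Grace: 09:10–10:30, 12:00–12:10, 13:50–14:50, 16:40–16:50.
Carlos ∩ Grace ∩ Vera: 09:10–10:30, 12:00–12:10, 13:50–14:40, 16:40–16:50.
Windows ≥ 20 min: 09:10–10:30, 13:50–14:40.
That's 2 windows.

2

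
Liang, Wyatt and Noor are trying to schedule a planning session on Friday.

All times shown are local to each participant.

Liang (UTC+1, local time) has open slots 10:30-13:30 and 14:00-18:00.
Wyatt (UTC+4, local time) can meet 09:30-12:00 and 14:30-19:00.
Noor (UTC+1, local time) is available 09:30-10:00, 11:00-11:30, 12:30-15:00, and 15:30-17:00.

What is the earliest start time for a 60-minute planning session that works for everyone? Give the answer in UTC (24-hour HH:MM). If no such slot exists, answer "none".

Liang → UTC: 09:30–12:30, 13:00–17:00.
Wyatt → UTC: 05:30–08:00, 10:30–15:00.
Noor → UTC: 08:30–09:00, 10:00–10:30, 11:30–14:00, 14:30–16:00.
Liang ∩ Wyatt: 10:30–12:30, 13:00–15:00.
Liang ∩ Wyatt ∩ Noor: 11:30–12:30, 13:00–14:00, 14:30–15:00.
Windows ≥ 60 min: 11:30–12:30, 13:00–14:00.
Earliest such window starts at 11:30.

11:30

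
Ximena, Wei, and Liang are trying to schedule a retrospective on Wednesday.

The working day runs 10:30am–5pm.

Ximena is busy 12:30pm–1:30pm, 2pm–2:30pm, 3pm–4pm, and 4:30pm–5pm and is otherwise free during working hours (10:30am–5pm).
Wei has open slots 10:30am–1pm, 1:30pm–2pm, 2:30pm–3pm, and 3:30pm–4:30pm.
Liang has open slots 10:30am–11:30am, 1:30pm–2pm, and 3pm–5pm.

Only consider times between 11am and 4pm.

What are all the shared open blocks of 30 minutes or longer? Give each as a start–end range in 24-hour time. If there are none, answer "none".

11:00–11:30, 13:30–14:00

Ximena free within 10:30–17:00: 10:30–12:30, 13:30–14:00, 14:30–15:00, 16:00–16:30.
Ximena ∩ Wei: 10:30–12:30, 13:30–14:00, 14:30–15:00, 16:00–16:30.
Ximena ∩ Wei ∩ Liang: 10:30–11:30, 13:30–14:00, 16:00–16:30.
Restricted to 11:00–16:00: 11:00–11:30, 13:30–14:00.
Windows ≥ 30 min: 11:00–11:30, 13:30–14:00.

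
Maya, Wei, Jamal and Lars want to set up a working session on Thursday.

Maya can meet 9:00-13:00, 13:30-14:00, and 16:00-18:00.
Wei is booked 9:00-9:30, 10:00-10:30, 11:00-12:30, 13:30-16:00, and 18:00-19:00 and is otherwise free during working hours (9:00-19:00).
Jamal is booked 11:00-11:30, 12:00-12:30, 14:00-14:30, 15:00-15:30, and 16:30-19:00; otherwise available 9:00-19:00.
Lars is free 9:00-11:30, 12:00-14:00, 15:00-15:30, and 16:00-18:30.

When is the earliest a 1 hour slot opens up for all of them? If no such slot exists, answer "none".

none

Wei free within 09:00–19:00: 09:30–10:00, 10:30–11:00, 12:30–13:30, 16:00–18:00.
Jamal free within 09:00–19:00: 09:00–11:00, 11:30–12:00, 12:30–14:00, 14:30–15:00, 15:30–16:30.
Maya ∩ Wei: 09:30–10:00, 10:30–11:00, 12:30–13:00, 16:00–18:00.
Maya ∩ Wei ∩ Jamal: 09:30–10:00, 10:30–11:00, 12:30–13:00, 16:00–16:30.
Maya ∩ Wei ∩ Jamal ∩ Lars: 09:30–10:00, 10:30–11:00, 12:30–13:00, 16:00–16:30.
Windows ≥ 60 min: (none).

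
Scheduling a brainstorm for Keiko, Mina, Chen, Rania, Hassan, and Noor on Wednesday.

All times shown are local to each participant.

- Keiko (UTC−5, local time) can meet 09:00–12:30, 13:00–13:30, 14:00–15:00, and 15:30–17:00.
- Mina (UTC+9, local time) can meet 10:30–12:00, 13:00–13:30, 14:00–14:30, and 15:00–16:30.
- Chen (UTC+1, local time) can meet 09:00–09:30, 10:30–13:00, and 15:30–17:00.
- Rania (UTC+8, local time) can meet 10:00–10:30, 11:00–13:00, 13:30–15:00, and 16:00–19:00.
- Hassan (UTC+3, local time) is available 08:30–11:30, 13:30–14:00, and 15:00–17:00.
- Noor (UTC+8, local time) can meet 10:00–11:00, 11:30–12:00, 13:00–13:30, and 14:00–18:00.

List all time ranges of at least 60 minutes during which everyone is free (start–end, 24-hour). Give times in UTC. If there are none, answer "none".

Keiko → UTC: 14:00–17:30, 18:00–18:30, 19:00–20:00, 20:30–22:00.
Mina → UTC: 01:30–03:00, 04:00–04:30, 05:00–05:30, 06:00–07:30.
Chen → UTC: 08:00–08:30, 09:30–12:00, 14:30–16:00.
Rania → UTC: 02:00–02:30, 03:00–05:00, 05:30–07:00, 08:00–11:00.
Hassan → UTC: 05:30–08:30, 10:30–11:00, 12:00–14:00.
Noor → UTC: 02:00–03:00, 03:30–04:00, 05:00–05:30, 06:00–10:00.
Keiko ∩ Mina: (none).
Keiko ∩ Mina ∩ Chen: (none).
Keiko ∩ Mina ∩ Chen ∩ Rania: (none).
Keiko ∩ Mina ∩ Chen ∩ Rania ∩ Hassan: (none).
Keiko ∩ Mina ∩ Chen ∩ Rania ∩ Hassan ∩ Noor: (none).
Windows ≥ 60 min: (none).

none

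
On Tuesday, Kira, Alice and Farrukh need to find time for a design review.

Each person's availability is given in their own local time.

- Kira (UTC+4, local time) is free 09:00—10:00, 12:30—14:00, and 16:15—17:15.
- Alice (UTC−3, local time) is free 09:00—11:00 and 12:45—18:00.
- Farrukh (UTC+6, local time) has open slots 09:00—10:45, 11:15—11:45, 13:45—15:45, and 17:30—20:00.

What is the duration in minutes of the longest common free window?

60 minutes

Kira → UTC: 05:00–06:00, 08:30–10:00, 12:15–13:15.
Alice → UTC: 12:00–14:00, 15:45–21:00.
Farrukh → UTC: 03:00–04:45, 05:15–05:45, 07:45–09:45, 11:30–14:00.
Kira ∩ Alice: 12:15–13:15.
Kira ∩ Alice ∩ Farrukh: 12:15–13:15.
Single common window of 60 minutes.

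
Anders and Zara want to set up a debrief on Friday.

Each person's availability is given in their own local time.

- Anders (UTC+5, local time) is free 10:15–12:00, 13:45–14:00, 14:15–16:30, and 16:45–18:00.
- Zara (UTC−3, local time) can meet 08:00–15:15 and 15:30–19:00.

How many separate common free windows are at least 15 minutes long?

2

Anders → UTC: 05:15–07:00, 08:45–09:00, 09:15–11:30, 11:45–13:00.
Zara → UTC: 11:00–18:15, 18:30–22:00.
Anders ∩ Zara: 11:00–11:30, 11:45–13:00.
Windows ≥ 15 min: 11:00–11:30, 11:45–13:00.
That's 2 windows.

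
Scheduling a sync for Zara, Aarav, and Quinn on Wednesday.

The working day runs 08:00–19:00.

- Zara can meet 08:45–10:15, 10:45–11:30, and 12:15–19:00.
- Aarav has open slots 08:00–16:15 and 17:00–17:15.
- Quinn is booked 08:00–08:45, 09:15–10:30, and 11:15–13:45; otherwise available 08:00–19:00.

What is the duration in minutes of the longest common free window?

Quinn free within 08:00–19:00: 08:45–09:15, 10:30–11:15, 13:45–19:00.
Zara ∩ Aarav: 08:45–10:15, 10:45–11:30, 12:15–16:15, 17:00–17:15.
Zara ∩ Aarav ∩ Quinn: 08:45–09:15, 10:45–11:15, 13:45–16:15, 17:00–17:15.
Common window lengths: 30, 30, 150, 15 min; longest is 150.

150 minutes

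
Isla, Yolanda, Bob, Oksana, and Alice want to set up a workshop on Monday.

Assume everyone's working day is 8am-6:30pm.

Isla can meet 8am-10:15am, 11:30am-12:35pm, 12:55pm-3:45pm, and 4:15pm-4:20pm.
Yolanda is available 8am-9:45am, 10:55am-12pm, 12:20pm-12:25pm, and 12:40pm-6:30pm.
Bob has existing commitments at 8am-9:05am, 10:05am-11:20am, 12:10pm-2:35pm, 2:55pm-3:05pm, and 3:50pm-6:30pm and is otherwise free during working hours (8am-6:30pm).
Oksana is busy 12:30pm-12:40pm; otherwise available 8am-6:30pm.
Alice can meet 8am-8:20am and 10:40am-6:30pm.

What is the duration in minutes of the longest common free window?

Bob free within 08:00–18:30: 09:05–10:05, 11:20–12:10, 14:35–14:55, 15:05–15:50.
Oksana free within 08:00–18:30: 08:00–12:30, 12:40–18:30.
Isla ∩ Yolanda: 08:00–09:45, 11:30–12:00, 12:20–12:25, 12:55–15:45, 16:15–16:20.
Isla ∩ Yolanda ∩ Bob: 09:05–09:45, 11:30–12:00, 14:35–14:55, 15:05–15:45.
Isla ∩ Yolanda ∩ Bob ∩ Oksana: 09:05–09:45, 11:30–12:00, 14:35–14:55, 15:05–15:45.
Isla ∩ Yolanda ∩ Bob ∩ Oksana ∩ Alice: 11:30–12:00, 14:35–14:55, 15:05–15:45.
Common window lengths: 30, 20, 40 min; longest is 40.

40 minutes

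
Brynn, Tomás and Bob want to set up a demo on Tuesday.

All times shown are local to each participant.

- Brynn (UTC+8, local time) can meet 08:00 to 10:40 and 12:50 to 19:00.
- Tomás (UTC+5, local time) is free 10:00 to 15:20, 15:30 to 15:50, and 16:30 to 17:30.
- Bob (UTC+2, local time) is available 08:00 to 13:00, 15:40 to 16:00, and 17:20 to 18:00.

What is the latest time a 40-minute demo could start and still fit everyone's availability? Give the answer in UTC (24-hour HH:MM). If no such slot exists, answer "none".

09:40

Brynn → UTC: 00:00–02:40, 04:50–11:00.
Tomás → UTC: 05:00–10:20, 10:30–10:50, 11:30–12:30.
Bob → UTC: 06:00–11:00, 13:40–14:00, 15:20–16:00.
Brynn ∩ Tomás: 05:00–10:20, 10:30–10:50.
Brynn ∩ Tomás ∩ Bob: 06:00–10:20, 10:30–10:50.
Windows ≥ 40 min: 06:00–10:20.
Latest start in the last window 06:00–10:20 is 10:20 − 40 min = 09:40.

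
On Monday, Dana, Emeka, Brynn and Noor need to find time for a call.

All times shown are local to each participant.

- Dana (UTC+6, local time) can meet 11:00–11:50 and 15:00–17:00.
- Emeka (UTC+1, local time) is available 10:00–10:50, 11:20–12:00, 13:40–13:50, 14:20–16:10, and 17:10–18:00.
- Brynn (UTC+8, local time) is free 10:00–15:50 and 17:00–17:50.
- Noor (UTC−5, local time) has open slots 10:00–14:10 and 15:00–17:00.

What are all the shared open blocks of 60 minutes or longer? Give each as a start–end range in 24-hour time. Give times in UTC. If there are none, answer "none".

Dana → UTC: 05:00–05:50, 09:00–11:00.
Emeka → UTC: 09:00–09:50, 10:20–11:00, 12:40–12:50, 13:20–15:10, 16:10–17:00.
Brynn → UTC: 02:00–07:50, 09:00–09:50.
Noor → UTC: 15:00–19:10, 20:00–22:00.
Dana ∩ Emeka: 09:00–09:50, 10:20–11:00.
Dana ∩ Emeka ∩ Brynn: 09:00–09:50.
Dana ∩ Emeka ∩ Brynn ∩ Noor: (none).
Windows ≥ 60 min: (none).

none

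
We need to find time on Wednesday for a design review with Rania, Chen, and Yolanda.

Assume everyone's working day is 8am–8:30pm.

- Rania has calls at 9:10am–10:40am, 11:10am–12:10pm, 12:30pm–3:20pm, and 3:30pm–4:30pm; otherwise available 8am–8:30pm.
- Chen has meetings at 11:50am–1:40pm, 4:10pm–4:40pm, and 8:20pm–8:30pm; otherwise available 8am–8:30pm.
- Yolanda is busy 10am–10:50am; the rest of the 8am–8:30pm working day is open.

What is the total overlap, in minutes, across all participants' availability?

Rania free within 08:00–20:30: 08:00–09:10, 10:40–11:10, 12:10–12:30, 15:20–15:30, 16:30–20:30.
Chen free within 08:00–20:30: 08:00–11:50, 13:40–16:10, 16:40–20:20.
Yolanda free within 08:00–20:30: 08:00–10:00, 10:50–20:30.
Rania ∩ Chen: 08:00–09:10, 10:40–11:10, 15:20–15:30, 16:40–20:20.
Rania ∩ Chen ∩ Yolanda: 08:00–09:10, 10:50–11:10, 15:20–15:30, 16:40–20:20.
Total common minutes: 70 + 20 + 10 + 220 = 320.

320 minutes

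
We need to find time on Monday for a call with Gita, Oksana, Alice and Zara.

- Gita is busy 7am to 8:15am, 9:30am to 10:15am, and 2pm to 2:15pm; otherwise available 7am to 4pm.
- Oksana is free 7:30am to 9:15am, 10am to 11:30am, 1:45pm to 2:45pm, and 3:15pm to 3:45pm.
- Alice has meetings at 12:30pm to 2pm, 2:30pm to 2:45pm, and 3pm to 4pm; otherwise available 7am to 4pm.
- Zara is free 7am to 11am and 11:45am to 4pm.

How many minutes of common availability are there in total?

Gita free within 07:00–16:00: 08:15–09:30, 10:15–14:00, 14:15–16:00.
Alice free within 07:00–16:00: 07:00–12:30, 14:00–14:30, 14:45–15:00.
Gita ∩ Oksana: 08:15–09:15, 10:15–11:30, 13:45–14:00, 14:15–14:45, 15:15–15:45.
Gita ∩ Oksana ∩ Alice: 08:15–09:15, 10:15–11:30, 14:15–14:30.
Gita ∩ Oksana ∩ Alice ∩ Zara: 08:15–09:15, 10:15–11:00, 14:15–14:30.
Total common minutes: 60 + 45 + 15 = 120.

120 minutes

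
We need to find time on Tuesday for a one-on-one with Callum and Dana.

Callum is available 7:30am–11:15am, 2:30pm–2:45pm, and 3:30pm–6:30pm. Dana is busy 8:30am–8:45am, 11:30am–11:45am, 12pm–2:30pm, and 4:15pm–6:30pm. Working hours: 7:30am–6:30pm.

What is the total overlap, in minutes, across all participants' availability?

270 minutes

Dana free within 07:30–18:30: 07:30–08:30, 08:45–11:30, 11:45–12:00, 14:30–16:15.
Callum ∩ Dana: 07:30–08:30, 08:45–11:15, 14:30–14:45, 15:30–16:15.
Total common minutes: 60 + 150 + 15 + 45 = 270.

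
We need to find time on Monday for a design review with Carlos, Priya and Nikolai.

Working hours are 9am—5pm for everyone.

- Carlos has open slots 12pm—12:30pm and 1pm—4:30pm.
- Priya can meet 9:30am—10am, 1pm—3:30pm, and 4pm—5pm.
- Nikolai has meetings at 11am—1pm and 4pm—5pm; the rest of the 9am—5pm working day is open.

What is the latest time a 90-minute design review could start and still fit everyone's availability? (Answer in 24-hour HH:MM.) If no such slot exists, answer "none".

14:00

Nikolai free within 09:00–17:00: 09:00–11:00, 13:00–16:00.
Carlos ∩ Priya: 13:00–15:30, 16:00–16:30.
Carlos ∩ Priya ∩ Nikolai: 13:00–15:30.
Windows ≥ 90 min: 13:00–15:30.
Latest start in the last window 13:00–15:30 is 15:30 − 90 min = 14:00.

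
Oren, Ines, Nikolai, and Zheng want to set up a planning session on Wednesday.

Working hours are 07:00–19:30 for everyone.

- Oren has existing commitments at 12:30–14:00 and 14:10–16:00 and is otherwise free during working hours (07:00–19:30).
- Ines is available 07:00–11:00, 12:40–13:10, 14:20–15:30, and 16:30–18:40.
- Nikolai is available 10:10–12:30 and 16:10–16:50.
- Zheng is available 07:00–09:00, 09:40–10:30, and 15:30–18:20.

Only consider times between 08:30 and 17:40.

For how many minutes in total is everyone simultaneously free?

40 minutes

Oren free within 07:00–19:30: 07:00–12:30, 14:00–14:10, 16:00–19:30.
Oren ∩ Ines: 07:00–11:00, 16:30–18:40.
Oren ∩ Ines ∩ Nikolai: 10:10–11:00, 16:30–16:50.
Oren ∩ Ines ∩ Nikolai ∩ Zheng: 10:10–10:30, 16:30–16:50.
Restricted to 08:30–17:40: 10:10–10:30, 16:30–16:50.
Total common minutes: 20 + 20 = 40.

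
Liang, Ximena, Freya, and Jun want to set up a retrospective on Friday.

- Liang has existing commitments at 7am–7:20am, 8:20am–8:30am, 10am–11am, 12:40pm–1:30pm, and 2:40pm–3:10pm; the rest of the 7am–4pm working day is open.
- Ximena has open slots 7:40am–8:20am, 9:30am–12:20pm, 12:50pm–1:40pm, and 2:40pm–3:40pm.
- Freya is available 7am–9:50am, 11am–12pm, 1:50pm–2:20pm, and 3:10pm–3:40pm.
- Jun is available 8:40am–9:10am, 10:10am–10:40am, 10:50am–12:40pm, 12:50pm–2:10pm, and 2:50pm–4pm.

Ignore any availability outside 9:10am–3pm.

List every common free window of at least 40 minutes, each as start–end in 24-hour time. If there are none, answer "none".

11:00–12:00

Liang free within 07:00–16:00: 07:20–08:20, 08:30–10:00, 11:00–12:40, 13:30–14:40, 15:10–16:00.
Liang ∩ Ximena: 07:40–08:20, 09:30–10:00, 11:00–12:20, 13:30–13:40, 15:10–15:40.
Liang ∩ Ximena ∩ Freya: 07:40–08:20, 09:30–09:50, 11:00–12:00, 15:10–15:40.
Liang ∩ Ximena ∩ Freya ∩ Jun: 11:00–12:00, 15:10–15:40.
Restricted to 09:10–15:00: 11:00–12:00.
Windows ≥ 40 min: 11:00–12:00.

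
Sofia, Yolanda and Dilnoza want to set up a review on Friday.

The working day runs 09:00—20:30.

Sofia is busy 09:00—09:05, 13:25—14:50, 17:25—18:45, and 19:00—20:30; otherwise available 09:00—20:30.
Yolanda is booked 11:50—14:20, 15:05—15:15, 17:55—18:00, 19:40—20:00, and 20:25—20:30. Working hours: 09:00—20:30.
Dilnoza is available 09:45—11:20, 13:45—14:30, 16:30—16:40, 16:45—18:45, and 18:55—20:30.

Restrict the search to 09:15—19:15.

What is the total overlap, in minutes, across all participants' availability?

150 minutes

Sofia free within 09:00–20:30: 09:05–13:25, 14:50–17:25, 18:45–19:00.
Yolanda free within 09:00–20:30: 09:00–11:50, 14:20–15:05, 15:15–17:55, 18:00–19:40, 20:00–20:25.
Sofia ∩ Yolanda: 09:05–11:50, 14:50–15:05, 15:15–17:25, 18:45–19:00.
Sofia ∩ Yolanda ∩ Dilnoza: 09:45–11:20, 16:30–16:40, 16:45–17:25, 18:55–19:00.
Restricted to 09:15–19:15: 09:45–11:20, 16:30–16:40, 16:45–17:25, 18:55–19:00.
Total common minutes: 95 + 10 + 40 + 5 = 150.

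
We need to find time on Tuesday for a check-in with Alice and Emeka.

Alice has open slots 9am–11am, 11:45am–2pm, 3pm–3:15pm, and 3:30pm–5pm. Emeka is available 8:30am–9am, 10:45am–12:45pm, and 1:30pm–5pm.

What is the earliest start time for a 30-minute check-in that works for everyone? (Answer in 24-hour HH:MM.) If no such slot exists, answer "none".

11:45

Alice ∩ Emeka: 10:45–11:00, 11:45–12:45, 13:30–14:00, 15:00–15:15, 15:30–17:00.
Windows ≥ 30 min: 11:45–12:45, 13:30–14:00, 15:30–17:00.
Earliest such window starts at 11:45.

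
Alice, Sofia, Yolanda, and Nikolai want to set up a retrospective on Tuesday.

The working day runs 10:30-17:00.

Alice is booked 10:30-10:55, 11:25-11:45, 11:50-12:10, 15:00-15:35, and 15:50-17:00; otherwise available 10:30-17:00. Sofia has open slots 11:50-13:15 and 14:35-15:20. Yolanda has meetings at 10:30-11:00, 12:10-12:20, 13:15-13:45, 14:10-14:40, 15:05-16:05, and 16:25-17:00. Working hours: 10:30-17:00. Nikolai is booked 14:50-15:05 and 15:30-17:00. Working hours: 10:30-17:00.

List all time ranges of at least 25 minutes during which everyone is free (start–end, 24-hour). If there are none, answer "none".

Alice free within 10:30–17:00: 10:55–11:25, 11:45–11:50, 12:10–15:00, 15:35–15:50.
Yolanda free within 10:30–17:00: 11:00–12:10, 12:20–13:15, 13:45–14:10, 14:40–15:05, 16:05–16:25.
Nikolai free within 10:30–17:00: 10:30–14:50, 15:05–15:30.
Alice ∩ Sofia: 12:10–13:15, 14:35–15:00.
Alice ∩ Sofia ∩ Yolanda: 12:20–13:15, 14:40–15:00.
Alice ∩ Sofia ∩ Yolanda ∩ Nikolai: 12:20–13:15, 14:40–14:50.
Windows ≥ 25 min: 12:20–13:15.

12:20–13:15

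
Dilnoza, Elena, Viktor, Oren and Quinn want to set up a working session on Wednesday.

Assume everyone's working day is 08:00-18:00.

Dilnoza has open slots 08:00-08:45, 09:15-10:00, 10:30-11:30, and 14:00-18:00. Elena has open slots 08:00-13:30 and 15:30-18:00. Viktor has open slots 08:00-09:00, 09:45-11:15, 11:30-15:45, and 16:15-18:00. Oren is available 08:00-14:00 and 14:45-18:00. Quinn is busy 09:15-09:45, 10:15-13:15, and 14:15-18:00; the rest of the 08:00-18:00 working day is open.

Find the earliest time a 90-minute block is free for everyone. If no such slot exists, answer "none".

Quinn free within 08:00–18:00: 08:00–09:15, 09:45–10:15, 13:15–14:15.
Dilnoza ∩ Elena: 08:00–08:45, 09:15–10:00, 10:30–11:30, 15:30–18:00.
Dilnoza ∩ Elena ∩ Viktor: 08:00–08:45, 09:45–10:00, 10:30–11:15, 15:30–15:45, 16:15–18:00.
Dilnoza ∩ Elena ∩ Viktor ∩ Oren: 08:00–08:45, 09:45–10:00, 10:30–11:15, 15:30–15:45, 16:15–18:00.
Dilnoza ∩ Elena ∩ Viktor ∩ Oren ∩ Quinn: 08:00–08:45, 09:45–10:00.
Windows ≥ 90 min: (none).

none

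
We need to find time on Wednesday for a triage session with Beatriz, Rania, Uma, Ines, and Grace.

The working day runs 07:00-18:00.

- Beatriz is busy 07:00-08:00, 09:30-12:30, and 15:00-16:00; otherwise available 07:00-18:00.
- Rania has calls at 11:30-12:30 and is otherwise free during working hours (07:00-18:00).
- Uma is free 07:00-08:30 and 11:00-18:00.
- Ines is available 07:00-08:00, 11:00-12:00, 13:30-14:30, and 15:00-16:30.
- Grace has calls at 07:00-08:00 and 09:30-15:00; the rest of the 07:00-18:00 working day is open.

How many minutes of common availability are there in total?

30 minutes

Beatriz free within 07:00–18:00: 08:00–09:30, 12:30–15:00, 16:00–18:00.
Rania free within 07:00–18:00: 07:00–11:30, 12:30–18:00.
Grace free within 07:00–18:00: 08:00–09:30, 15:00–18:00.
Beatriz ∩ Rania: 08:00–09:30, 12:30–15:00, 16:00–18:00.
Beatriz ∩ Rania ∩ Uma: 08:00–08:30, 12:30–15:00, 16:00–18:00.
Beatriz ∩ Rania ∩ Uma ∩ Ines: 13:30–14:30, 16:00–16:30.
Beatriz ∩ Rania ∩ Uma ∩ Ines ∩ Grace: 16:00–16:30.
Total common minutes: 30.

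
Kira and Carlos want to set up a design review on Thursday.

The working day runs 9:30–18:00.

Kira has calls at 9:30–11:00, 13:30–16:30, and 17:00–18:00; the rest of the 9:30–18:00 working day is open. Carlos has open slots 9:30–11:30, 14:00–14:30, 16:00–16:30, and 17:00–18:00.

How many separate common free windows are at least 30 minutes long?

1

Kira free within 09:30–18:00: 11:00–13:30, 16:30–17:00.
Kira ∩ Carlos: 11:00–11:30.
Windows ≥ 30 min: 11:00–11:30.
That's 1 window.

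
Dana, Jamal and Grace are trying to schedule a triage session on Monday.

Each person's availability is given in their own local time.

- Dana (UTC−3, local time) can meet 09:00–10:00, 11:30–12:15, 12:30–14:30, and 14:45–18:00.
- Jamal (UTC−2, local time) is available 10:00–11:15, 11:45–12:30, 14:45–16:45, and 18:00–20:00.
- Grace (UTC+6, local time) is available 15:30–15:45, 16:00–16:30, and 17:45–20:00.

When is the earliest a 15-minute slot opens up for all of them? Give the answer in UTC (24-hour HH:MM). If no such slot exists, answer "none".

12:00

Dana → UTC: 12:00–13:00, 14:30–15:15, 15:30–17:30, 17:45–21:00.
Jamal → UTC: 12:00–13:15, 13:45–14:30, 16:45–18:45, 20:00–22:00.
Grace → UTC: 09:30–09:45, 10:00–10:30, 11:45–14:00.
Dana ∩ Jamal: 12:00–13:00, 16:45–17:30, 17:45–18:45, 20:00–21:00.
Dana ∩ Jamal ∩ Grace: 12:00–13:00.
Windows ≥ 15 min: 12:00–13:00.
Earliest such window starts at 12:00.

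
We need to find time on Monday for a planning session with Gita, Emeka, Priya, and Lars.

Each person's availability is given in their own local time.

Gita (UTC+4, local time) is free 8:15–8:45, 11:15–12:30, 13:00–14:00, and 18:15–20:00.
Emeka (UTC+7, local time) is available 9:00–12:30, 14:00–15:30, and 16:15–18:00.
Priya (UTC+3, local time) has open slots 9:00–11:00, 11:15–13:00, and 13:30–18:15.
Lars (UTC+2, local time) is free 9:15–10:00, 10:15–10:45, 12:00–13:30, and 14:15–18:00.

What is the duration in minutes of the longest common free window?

45 minutes

Gita → UTC: 04:15–04:45, 07:15–08:30, 09:00–10:00, 14:15–16:00.
Emeka → UTC: 02:00–05:30, 07:00–08:30, 09:15–11:00.
Priya → UTC: 06:00–08:00, 08:15–10:00, 10:30–15:15.
Lars → UTC: 07:15–08:00, 08:15–08:45, 10:00–11:30, 12:15–16:00.
Gita ∩ Emeka: 04:15–04:45, 07:15–08:30, 09:15–10:00.
Gita ∩ Emeka ∩ Priya: 07:15–08:00, 08:15–08:30, 09:15–10:00.
Gita ∩ Emeka ∩ Priya ∩ Lars: 07:15–08:00, 08:15–08:30.
Common window lengths: 45, 15 min; longest is 45.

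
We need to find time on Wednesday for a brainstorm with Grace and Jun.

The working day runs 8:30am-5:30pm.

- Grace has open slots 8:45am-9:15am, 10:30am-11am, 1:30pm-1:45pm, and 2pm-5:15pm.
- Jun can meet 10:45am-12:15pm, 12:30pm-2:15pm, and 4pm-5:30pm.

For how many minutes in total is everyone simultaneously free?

Grace ∩ Jun: 10:45–11:00, 13:30–13:45, 14:00–14:15, 16:00–17:15.
Total common minutes: 15 + 15 + 15 + 75 = 120.

120 minutes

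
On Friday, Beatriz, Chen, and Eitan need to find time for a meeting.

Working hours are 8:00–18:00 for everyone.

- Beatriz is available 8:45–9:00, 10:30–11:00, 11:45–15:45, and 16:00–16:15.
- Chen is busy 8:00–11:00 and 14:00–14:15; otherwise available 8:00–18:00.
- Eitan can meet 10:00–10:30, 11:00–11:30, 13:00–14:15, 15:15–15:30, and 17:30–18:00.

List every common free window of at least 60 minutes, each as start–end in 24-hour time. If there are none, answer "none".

Chen free within 08:00–18:00: 11:00–14:00, 14:15–18:00.
Beatriz ∩ Chen: 11:45–14:00, 14:15–15:45, 16:00–16:15.
Beatriz ∩ Chen ∩ Eitan: 13:00–14:00, 15:15–15:30.
Windows ≥ 60 min: 13:00–14:00.

13:00–14:00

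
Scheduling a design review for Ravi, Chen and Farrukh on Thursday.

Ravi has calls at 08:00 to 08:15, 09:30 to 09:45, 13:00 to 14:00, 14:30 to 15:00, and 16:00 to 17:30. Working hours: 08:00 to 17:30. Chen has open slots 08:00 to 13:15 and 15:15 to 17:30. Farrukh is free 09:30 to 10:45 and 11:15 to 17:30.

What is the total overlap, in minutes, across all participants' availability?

Ravi free within 08:00–17:30: 08:15–09:30, 09:45–13:00, 14:00–14:30, 15:00–16:00.
Ravi ∩ Chen: 08:15–09:30, 09:45–13:00, 15:15–16:00.
Ravi ∩ Chen ∩ Farrukh: 09:45–10:45, 11:15–13:00, 15:15–16:00.
Total common minutes: 60 + 105 + 45 = 210.

210 minutes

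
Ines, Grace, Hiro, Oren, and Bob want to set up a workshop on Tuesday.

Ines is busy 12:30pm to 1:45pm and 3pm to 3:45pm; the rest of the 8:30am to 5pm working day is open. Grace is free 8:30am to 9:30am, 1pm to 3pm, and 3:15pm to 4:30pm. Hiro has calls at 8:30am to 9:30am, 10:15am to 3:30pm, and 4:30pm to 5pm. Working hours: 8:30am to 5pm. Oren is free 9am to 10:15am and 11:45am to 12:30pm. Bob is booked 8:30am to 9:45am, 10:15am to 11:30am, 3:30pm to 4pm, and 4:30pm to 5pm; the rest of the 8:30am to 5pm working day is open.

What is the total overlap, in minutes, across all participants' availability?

Ines free within 08:30–17:00: 08:30–12:30, 13:45–15:00, 15:45–17:00.
Hiro free within 08:30–17:00: 09:30–10:15, 15:30–16:30.
Bob free within 08:30–17:00: 09:45–10:15, 11:30–15:30, 16:00–16:30.
Ines ∩ Grace: 08:30–09:30, 13:45–15:00, 15:45–16:30.
Ines ∩ Grace ∩ Hiro: 15:45–16:30.
Ines ∩ Grace ∩ Hiro ∩ Oren: (none).
Ines ∩ Grace ∩ Hiro ∩ Oren ∩ Bob: (none).
Total common minutes: 0.

0 minutes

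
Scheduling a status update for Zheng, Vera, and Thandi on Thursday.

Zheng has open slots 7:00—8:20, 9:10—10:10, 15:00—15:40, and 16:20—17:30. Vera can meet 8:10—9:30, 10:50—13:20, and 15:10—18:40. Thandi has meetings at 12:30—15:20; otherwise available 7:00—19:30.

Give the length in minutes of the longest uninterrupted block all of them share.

Thandi free within 07:00–19:30: 07:00–12:30, 15:20–19:30.
Zheng ∩ Vera: 08:10–08:20, 09:10–09:30, 15:10–15:40, 16:20–17:30.
Zheng ∩ Vera ∩ Thandi: 08:10–08:20, 09:10–09:30, 15:20–15:40, 16:20–17:30.
Common window lengths: 10, 20, 20, 70 min; longest is 70.

70 minutes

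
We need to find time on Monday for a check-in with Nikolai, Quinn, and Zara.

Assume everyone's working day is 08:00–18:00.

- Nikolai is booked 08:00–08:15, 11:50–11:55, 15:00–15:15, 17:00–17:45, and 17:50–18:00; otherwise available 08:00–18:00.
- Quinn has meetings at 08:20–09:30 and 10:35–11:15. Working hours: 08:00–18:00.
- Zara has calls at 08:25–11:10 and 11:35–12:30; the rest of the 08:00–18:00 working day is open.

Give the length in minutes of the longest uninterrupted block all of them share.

150 minutes

Nikolai free within 08:00–18:00: 08:15–11:50, 11:55–15:00, 15:15–17:00, 17:45–17:50.
Quinn free within 08:00–18:00: 08:00–08:20, 09:30–10:35, 11:15–18:00.
Zara free within 08:00–18:00: 08:00–08:25, 11:10–11:35, 12:30–18:00.
Nikolai ∩ Quinn: 08:15–08:20, 09:30–10:35, 11:15–11:50, 11:55–15:00, 15:15–17:00, 17:45–17:50.
Nikolai ∩ Quinn ∩ Zara: 08:15–08:20, 11:15–11:35, 12:30–15:00, 15:15–17:00, 17:45–17:50.
Common window lengths: 5, 20, 150, 105, 5 min; longest is 150.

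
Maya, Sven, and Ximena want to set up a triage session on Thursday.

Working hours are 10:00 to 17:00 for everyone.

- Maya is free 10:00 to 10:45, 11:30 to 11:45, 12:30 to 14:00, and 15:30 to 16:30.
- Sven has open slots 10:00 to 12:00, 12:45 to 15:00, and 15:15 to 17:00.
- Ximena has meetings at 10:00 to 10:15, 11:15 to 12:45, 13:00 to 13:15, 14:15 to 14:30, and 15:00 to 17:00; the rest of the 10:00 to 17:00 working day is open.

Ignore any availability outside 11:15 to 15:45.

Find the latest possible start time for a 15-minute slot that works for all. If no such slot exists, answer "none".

Ximena free within 10:00–17:00: 10:15–11:15, 12:45–13:00, 13:15–14:15, 14:30–15:00.
Maya ∩ Sven: 10:00–10:45, 11:30–11:45, 12:45–14:00, 15:30–16:30.
Maya ∩ Sven ∩ Ximena: 10:15–10:45, 12:45–13:00, 13:15–14:00.
Restricted to 11:15–15:45: 12:45–13:00, 13:15–14:00.
Windows ≥ 15 min: 12:45–13:00, 13:15–14:00.
Latest start in the last window 13:15–14:00 is 14:00 − 15 min = 13:45.

13:45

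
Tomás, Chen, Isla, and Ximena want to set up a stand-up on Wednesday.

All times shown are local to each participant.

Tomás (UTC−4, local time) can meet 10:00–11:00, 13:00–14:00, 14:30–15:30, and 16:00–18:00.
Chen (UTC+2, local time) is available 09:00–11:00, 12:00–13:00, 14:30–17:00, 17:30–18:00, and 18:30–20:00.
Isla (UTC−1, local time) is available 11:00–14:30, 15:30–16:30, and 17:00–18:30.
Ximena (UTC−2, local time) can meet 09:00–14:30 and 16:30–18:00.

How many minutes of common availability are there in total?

Tomás → UTC: 14:00–15:00, 17:00–18:00, 18:30–19:30, 20:00–22:00.
Chen → UTC: 07:00–09:00, 10:00–11:00, 12:30–15:00, 15:30–16:00, 16:30–18:00.
Isla → UTC: 12:00–15:30, 16:30–17:30, 18:00–19:30.
Ximena → UTC: 11:00–16:30, 18:30–20:00.
Tomás ∩ Chen: 14:00–15:00, 17:00–18:00.
Tomás ∩ Chen ∩ Isla: 14:00–15:00, 17:00–17:30.
Tomás ∩ Chen ∩ Isla ∩ Ximena: 14:00–15:00.
Total common minutes: 60.

60 minutes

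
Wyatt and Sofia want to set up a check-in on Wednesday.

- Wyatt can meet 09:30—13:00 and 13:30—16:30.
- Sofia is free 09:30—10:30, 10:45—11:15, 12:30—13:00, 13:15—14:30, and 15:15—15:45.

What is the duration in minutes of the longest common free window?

60 minutes

Wyatt ∩ Sofia: 09:30–10:30, 10:45–11:15, 12:30–13:00, 13:30–14:30, 15:15–15:45.
Common window lengths: 60, 30, 30, 60, 30 min; longest is 60.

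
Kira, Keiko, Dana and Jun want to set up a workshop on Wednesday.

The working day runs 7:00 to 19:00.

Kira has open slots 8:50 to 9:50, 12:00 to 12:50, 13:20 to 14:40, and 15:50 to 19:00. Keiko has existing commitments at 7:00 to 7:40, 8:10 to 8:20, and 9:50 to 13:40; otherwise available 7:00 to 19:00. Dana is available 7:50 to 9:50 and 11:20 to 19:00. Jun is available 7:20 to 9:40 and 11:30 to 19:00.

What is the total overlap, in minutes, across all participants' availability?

Keiko free within 07:00–19:00: 07:40–08:10, 08:20–09:50, 13:40–19:00.
Kira ∩ Keiko: 08:50–09:50, 13:40–14:40, 15:50–19:00.
Kira ∩ Keiko ∩ Dana: 08:50–09:50, 13:40–14:40, 15:50–19:00.
Kira ∩ Keiko ∩ Dana ∩ Jun: 08:50–09:40, 13:40–14:40, 15:50–19:00.
Total common minutes: 50 + 60 + 190 = 300.

300 minutes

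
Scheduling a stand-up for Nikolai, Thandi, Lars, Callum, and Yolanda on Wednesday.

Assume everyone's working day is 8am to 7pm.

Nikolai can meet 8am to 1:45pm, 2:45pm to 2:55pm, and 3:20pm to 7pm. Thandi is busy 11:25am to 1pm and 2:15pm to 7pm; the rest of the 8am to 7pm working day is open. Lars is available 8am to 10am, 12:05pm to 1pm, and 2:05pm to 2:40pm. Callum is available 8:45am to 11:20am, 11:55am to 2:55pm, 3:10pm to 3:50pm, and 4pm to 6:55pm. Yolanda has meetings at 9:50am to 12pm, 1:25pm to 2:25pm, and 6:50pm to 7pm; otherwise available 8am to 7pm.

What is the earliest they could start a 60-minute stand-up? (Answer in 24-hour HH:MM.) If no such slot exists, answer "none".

Thandi free within 08:00–19:00: 08:00–11:25, 13:00–14:15.
Yolanda free within 08:00–19:00: 08:00–09:50, 12:00–13:25, 14:25–18:50.
Nikolai ∩ Thandi: 08:00–11:25, 13:00–13:45.
Nikolai ∩ Thandi ∩ Lars: 08:00–10:00.
Nikolai ∩ Thandi ∩ Lars ∩ Callum: 08:45–10:00.
Nikolai ∩ Thandi ∩ Lars ∩ Callum ∩ Yolanda: 08:45–09:50.
Windows ≥ 60 min: 08:45–09:50.
Earliest such window starts at 08:45.

08:45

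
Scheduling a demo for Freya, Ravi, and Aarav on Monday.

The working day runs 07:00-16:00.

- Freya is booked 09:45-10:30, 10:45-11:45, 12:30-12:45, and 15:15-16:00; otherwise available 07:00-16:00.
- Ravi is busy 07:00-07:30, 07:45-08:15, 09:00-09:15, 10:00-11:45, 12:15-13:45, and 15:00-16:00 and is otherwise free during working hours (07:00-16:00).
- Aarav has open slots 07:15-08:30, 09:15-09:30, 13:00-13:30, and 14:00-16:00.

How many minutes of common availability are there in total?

105 minutes

Freya free within 07:00–16:00: 07:00–09:45, 10:30–10:45, 11:45–12:30, 12:45–15:15.
Ravi free within 07:00–16:00: 07:30–07:45, 08:15–09:00, 09:15–10:00, 11:45–12:15, 13:45–15:00.
Freya ∩ Ravi: 07:30–07:45, 08:15–09:00, 09:15–09:45, 11:45–12:15, 13:45–15:00.
Freya ∩ Ravi ∩ Aarav: 07:30–07:45, 08:15–08:30, 09:15–09:30, 14:00–15:00.
Total common minutes: 15 + 15 + 15 + 60 = 105.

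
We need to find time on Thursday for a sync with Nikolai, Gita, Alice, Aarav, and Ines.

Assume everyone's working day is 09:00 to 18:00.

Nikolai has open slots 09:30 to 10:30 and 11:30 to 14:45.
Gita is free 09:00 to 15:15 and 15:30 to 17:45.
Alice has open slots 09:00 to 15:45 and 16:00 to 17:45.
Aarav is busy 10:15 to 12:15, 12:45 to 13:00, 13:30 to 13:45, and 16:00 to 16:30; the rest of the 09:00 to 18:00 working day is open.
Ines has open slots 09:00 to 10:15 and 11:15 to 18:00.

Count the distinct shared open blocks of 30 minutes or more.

Aarav free within 09:00–18:00: 09:00–10:15, 12:15–12:45, 13:00–13:30, 13:45–16:00, 16:30–18:00.
Nikolai ∩ Gita: 09:30–10:30, 11:30–14:45.
Nikolai ∩ Gita ∩ Alice: 09:30–10:30, 11:30–14:45.
Nikolai ∩ Gita ∩ Alice ∩ Aarav: 09:30–10:15, 12:15–12:45, 13:00–13:30, 13:45–14:45.
Nikolai ∩ Gita ∩ Alice ∩ Aarav ∩ Ines: 09:30–10:15, 12:15–12:45, 13:00–13:30, 13:45–14:45.
Windows ≥ 30 min: 09:30–10:15, 12:15–12:45, 13:00–13:30, 13:45–14:45.
That's 4 windows.

4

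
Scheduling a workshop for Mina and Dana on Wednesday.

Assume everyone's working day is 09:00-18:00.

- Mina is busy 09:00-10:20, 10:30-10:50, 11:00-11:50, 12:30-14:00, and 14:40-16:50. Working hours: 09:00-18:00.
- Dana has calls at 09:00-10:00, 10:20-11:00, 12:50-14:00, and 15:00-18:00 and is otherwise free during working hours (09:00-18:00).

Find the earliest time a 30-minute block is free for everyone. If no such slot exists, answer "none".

Mina free within 09:00–18:00: 10:20–10:30, 10:50–11:00, 11:50–12:30, 14:00–14:40, 16:50–18:00.
Dana free within 09:00–18:00: 10:00–10:20, 11:00–12:50, 14:00–15:00.
Mina ∩ Dana: 11:50–12:30, 14:00–14:40.
Windows ≥ 30 min: 11:50–12:30, 14:00–14:40.
Earliest such window starts at 11:50.

11:50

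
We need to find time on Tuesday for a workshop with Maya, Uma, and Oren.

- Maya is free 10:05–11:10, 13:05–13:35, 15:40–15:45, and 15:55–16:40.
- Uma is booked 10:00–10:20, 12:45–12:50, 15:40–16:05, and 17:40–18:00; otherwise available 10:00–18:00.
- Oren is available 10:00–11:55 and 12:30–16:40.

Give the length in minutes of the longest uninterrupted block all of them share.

Uma free within 10:00–18:00: 10:20–12:45, 12:50–15:40, 16:05–17:40.
Maya ∩ Uma: 10:20–11:10, 13:05–13:35, 16:05–16:40.
Maya ∩ Uma ∩ Oren: 10:20–11:10, 13:05–13:35, 16:05–16:40.
Common window lengths: 50, 30, 35 min; longest is 50.

50 minutes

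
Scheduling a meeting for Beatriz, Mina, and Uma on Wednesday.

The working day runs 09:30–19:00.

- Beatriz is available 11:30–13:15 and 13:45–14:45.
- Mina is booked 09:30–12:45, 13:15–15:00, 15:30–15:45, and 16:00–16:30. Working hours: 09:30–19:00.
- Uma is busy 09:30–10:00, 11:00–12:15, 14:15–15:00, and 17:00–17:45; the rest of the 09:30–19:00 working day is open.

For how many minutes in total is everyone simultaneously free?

Mina free within 09:30–19:00: 12:45–13:15, 15:00–15:30, 15:45–16:00, 16:30–19:00.
Uma free within 09:30–19:00: 10:00–11:00, 12:15–14:15, 15:00–17:00, 17:45–19:00.
Beatriz ∩ Mina: 12:45–13:15.
Beatriz ∩ Mina ∩ Uma: 12:45–13:15.
Total common minutes: 30.

30 minutes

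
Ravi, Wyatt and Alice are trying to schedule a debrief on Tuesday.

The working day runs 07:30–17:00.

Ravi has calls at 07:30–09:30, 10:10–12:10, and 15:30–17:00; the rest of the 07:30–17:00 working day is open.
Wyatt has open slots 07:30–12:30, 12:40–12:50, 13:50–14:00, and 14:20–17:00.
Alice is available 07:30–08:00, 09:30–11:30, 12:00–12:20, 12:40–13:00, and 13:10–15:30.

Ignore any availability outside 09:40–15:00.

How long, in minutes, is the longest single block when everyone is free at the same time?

40 minutes

Ravi free within 07:30–17:00: 09:30–10:10, 12:10–15:30.
Ravi ∩ Wyatt: 09:30–10:10, 12:10–12:30, 12:40–12:50, 13:50–14:00, 14:20–15:30.
Ravi ∩ Wyatt ∩ Alice: 09:30–10:10, 12:10–12:20, 12:40–12:50, 13:50–14:00, 14:20–15:30.
Restricted to 09:40–15:00: 09:40–10:10, 12:10–12:20, 12:40–12:50, 13:50–14:00, 14:20–15:00.
Common window lengths: 30, 10, 10, 10, 40 min; longest is 40.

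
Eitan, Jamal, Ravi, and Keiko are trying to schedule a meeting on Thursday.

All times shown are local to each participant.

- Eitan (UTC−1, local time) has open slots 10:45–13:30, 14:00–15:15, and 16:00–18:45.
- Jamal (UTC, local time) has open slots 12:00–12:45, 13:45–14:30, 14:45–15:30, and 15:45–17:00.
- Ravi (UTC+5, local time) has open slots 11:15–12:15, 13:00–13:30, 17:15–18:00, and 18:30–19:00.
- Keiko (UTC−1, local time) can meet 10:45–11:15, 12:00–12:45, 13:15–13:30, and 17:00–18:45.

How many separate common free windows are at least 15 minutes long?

Eitan → UTC: 11:45–14:30, 15:00–16:15, 17:00–19:45.
Jamal → UTC: 12:00–12:45, 13:45–14:30, 14:45–15:30, 15:45–17:00.
Ravi → UTC: 06:15–07:15, 08:00–08:30, 12:15–13:00, 13:30–14:00.
Keiko → UTC: 11:45–12:15, 13:00–13:45, 14:15–14:30, 18:00–19:45.
Eitan ∩ Jamal: 12:00–12:45, 13:45–14:30, 15:00–15:30, 15:45–16:15.
Eitan ∩ Jamal ∩ Ravi: 12:15–12:45, 13:45–14:00.
Eitan ∩ Jamal ∩ Ravi ∩ Keiko: (none).
Windows ≥ 15 min: (none).
That's 0 windows.

0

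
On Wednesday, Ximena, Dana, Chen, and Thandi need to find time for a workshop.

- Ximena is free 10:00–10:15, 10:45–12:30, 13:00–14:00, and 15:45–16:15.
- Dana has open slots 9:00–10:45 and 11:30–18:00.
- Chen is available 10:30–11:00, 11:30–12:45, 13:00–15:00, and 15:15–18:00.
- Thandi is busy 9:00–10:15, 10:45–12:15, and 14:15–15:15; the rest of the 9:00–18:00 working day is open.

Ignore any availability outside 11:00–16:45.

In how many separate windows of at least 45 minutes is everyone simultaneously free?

Thandi free within 09:00–18:00: 10:15–10:45, 12:15–14:15, 15:15–18:00.
Ximena ∩ Dana: 10:00–10:15, 11:30–12:30, 13:00–14:00, 15:45–16:15.
Ximena ∩ Dana ∩ Chen: 11:30–12:30, 13:00–14:00, 15:45–16:15.
Ximena ∩ Dana ∩ Chen ∩ Thandi: 12:15–12:30, 13:00–14:00, 15:45–16:15.
Restricted to 11:00–16:45: 12:15–12:30, 13:00–14:00, 15:45–16:15.
Windows ≥ 45 min: 13:00–14:00.
That's 1 window.

1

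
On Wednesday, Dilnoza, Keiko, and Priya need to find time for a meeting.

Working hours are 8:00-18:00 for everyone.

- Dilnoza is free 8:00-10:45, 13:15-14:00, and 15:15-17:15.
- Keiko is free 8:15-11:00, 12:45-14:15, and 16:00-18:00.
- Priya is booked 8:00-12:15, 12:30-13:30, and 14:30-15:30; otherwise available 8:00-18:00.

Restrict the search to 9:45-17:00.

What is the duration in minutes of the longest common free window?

60 minutes

Priya free within 08:00–18:00: 12:15–12:30, 13:30–14:30, 15:30–18:00.
Dilnoza ∩ Keiko: 08:15–10:45, 13:15–14:00, 16:00–17:15.
Dilnoza ∩ Keiko ∩ Priya: 13:30–14:00, 16:00–17:15.
Restricted to 09:45–17:00: 13:30–14:00, 16:00–17:00.
Common window lengths: 30, 60 min; longest is 60.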